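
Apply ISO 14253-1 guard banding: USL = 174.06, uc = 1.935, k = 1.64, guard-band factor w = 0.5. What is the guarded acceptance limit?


U = k * uc = 1.64 * 1.935 = 3.1734
guard band g = w * U = 0.5 * 3.1734 = 1.5867
AL = USL - g = 174.06 - 1.5867
AL = 172.4733

172.4733


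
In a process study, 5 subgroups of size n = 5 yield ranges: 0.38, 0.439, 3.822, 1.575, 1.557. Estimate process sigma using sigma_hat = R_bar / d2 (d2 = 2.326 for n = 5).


R_bar = (0.38 + 0.439 + 3.822 + 1.575 + 1.557) / 5
R_bar = 7.773 / 5 = 1.5546
sigma_hat = R_bar / d2 = 1.5546 / 2.326 = 0.6684

0.6684


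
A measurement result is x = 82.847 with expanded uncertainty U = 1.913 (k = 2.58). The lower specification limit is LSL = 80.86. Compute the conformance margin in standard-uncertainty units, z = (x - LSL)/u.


u = U / k = 1.913 / 2.58 = 0.74147287
margin = |LSL - x| = |80.86 - 82.847| = 1.987
z = margin / u = 1.987 / 0.74147287
z = 2.6798

2.6798


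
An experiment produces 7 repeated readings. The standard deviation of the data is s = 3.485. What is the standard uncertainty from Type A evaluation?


u_A = s / sqrt(n)
u_A = 3.485 / sqrt(7)
u_A = 3.485 / 2.6457513
u_A = 1.3172

1.3172


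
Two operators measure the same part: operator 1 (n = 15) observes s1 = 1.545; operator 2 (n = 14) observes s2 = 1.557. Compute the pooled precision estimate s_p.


s_p = sqrt(((n1-1)*s1^2 + (n2-1)*s2^2) / (n1+n2-2))
numerator = (15-1)*1.545^2 + (14-1)*1.557^2 = 33.41835 + 31.515237 = 64.933587
denominator = 15 + 14 - 2 = 27
s_p^2 = 64.933587 / 27 = 2.4049477
s_p = sqrt(2.4049477) = 1.5508

1.5508


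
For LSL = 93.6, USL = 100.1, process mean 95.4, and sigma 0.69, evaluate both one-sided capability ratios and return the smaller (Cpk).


Cpu = (USL - mean) / (3*sigma) = (100.1 - 95.4) / (3*0.69) = 2.2705
Cpl = (mean - LSL) / (3*sigma) = (95.4 - 93.6) / (3*0.69) = 0.8696
Cpk = min(Cpu, Cpl) = 0.8696

0.8696


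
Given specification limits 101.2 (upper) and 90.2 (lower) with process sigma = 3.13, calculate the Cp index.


Cp = (USL - LSL) / (6 * sigma)
= (101.2 - 90.2) / (6 * 3.13)
= 11.0000 / 18.7800
= 0.5857

0.5857


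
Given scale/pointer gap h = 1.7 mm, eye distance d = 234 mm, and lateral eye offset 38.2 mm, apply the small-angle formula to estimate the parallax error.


error = h * offset / d
= 1.7 * 38.2 / 234
= 0.2775

0.2775


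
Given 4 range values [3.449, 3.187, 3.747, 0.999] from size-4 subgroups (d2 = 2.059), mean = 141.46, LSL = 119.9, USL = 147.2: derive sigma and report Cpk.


R_bar = (3.449 + 3.187 + 3.747 + 0.999) / 4 = 2.8455
sigma = R_bar / d2 = 2.8455 / 2.059 = 1.3819815
Cp = (USL - LSL)/(6*sigma) = (147.2 - 119.9)/(6*1.3819815) = 3.2924
Cpu = (147.2 - 141.46)/(3*1.3819815) = 1.3845
Cpl = (141.46 - 119.9)/(3*1.3819815) = 5.2003
Cpk = min(Cpu, Cpl) = 1.3845

1.3845


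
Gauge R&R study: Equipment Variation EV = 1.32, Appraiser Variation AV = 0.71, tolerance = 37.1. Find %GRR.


GRR = sqrt(EV^2 + AV^2) = sqrt(1.32^2 + 0.71^2) = 1.4988329
%GRR = GRR / tol * 100 = 1.4988329 / 37.1 * 100
%GRR = 4.0400

4.0400


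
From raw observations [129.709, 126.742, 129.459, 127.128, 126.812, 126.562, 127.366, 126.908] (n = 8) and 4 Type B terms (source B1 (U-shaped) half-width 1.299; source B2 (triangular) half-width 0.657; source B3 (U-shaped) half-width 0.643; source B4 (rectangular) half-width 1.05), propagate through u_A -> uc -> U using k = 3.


mean = (129.709 + 126.742 + 129.459 + 127.128 + 126.812 + 126.562 + 127.366 + 126.908) / 8 = 127.58575
s = sqrt(sum((x - mean)^2)/(n-1)) = 1.2588597
u_A = s / sqrt(n) = 1.2588597 / sqrt(8) = 0.44507412
u_B1 = 1.299 / sqrt(2) = 0.91853171
u_B2 = 0.657 / sqrt(6) = 0.26821913
u_B3 = 0.643 / sqrt(2) = 0.45466966
u_B4 = 1.05 / sqrt(3) = 0.60621778
uc = sqrt(0.44507412^2 + 0.91853171^2 + 0.26821913^2 + 0.45466966^2 + 0.60621778^2) = 1.2992142
U = k * uc = 3 * 1.2992142
U = 3.8976

3.8976


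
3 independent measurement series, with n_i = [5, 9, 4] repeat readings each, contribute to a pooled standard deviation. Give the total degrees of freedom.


nu = sum_i (n_i - 1)
nu = ((5 - 1) + (9 - 1) + (4 - 1))
nu = 4 + 8 + 3
nu = 15

15


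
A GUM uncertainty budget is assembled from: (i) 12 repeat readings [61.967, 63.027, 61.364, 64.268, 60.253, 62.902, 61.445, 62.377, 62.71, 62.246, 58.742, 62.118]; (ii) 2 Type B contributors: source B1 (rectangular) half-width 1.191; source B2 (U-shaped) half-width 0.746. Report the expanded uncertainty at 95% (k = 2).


mean = (61.967 + 63.027 + 61.364 + 64.268 + 60.253 + 62.902 + 61.445 + 62.377 + 62.71 + 62.246 + 58.742 + 62.118) / 12 = 61.95158333
s = sqrt(sum((x - mean)^2)/(n-1)) = 1.416939
u_A = s / sqrt(n) = 1.416939 / sqrt(12) = 0.40903506
u_B1 = 1.191 / sqrt(3) = 0.68762417
u_B2 = 0.746 / sqrt(2) = 0.52750166
uc = sqrt(0.40903506^2 + 0.68762417^2 + 0.52750166^2) = 0.95832911
U = k * uc = 2 * 0.95832911
U = 1.9167

1.9167


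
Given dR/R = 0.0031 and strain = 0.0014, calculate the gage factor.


GF = (dR/R) / epsilon
= 0.0031 / 0.0014
= 2.2143

2.2143


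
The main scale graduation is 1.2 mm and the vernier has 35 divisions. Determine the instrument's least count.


LC = MSD / n_div
= 1.2 / 35
= 0.0343

0.0343


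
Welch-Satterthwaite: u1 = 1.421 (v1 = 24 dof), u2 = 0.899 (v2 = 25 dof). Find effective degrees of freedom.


uc = sqrt(u1^2 + u2^2) = sqrt(1.421^2 + 0.899^2) = 1.6814999
v_eff = uc^4 / (u1^4/v1 + u2^4/v2)
= 1.6814999^4 / (1.421^4/24 + 0.899^4/25)
= 7.9944278 / 0.19601648
v_eff = 40.7845

40.7845


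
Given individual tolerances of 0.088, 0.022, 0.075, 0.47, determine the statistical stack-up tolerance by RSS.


RSS = sqrt(0.088^2 + 0.022^2 + 0.075^2 + 0.47^2)
= sqrt(0.234753)
= 0.4845

0.4845


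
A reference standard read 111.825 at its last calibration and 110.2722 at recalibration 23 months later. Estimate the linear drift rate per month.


rate = (v2 - v1) / months
= (110.2722 - 111.825) / 23
= -1.5528 / 23
= -0.0675

-0.0675


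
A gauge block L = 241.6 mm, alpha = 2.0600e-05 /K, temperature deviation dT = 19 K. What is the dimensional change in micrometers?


dL = L * alpha * dT
= 241.6 * 2.0600e-05 * 19
= 0.0945622 mm
dL_um = 0.0945622 * 1000 = 94.5622 um

94.5622


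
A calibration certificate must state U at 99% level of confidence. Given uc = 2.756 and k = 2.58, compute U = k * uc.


U = k * uc
U = 2.58 * 2.756
U = 7.1105

7.1105


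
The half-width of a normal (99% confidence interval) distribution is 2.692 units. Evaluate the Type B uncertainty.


u_B = half_width / 2.576
u_B = 2.692 / 2.576
u_B = 1.0450

1.0450


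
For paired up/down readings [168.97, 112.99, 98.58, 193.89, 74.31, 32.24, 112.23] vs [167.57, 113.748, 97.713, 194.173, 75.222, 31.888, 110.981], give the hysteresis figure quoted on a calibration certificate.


|168.97 - 167.57| = 1.4000
|112.99 - 113.748| = 0.7580
|98.58 - 97.713| = 0.8670
|193.89 - 194.173| = 0.2830
|74.31 - 75.222| = 0.9120
|32.24 - 31.888| = 0.3520
|112.23 - 110.981| = 1.2490
hysteresis = max(diffs) = 1.4000

1.4000


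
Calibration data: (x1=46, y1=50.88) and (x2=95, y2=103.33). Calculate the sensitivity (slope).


slope = (y2 - y1) / (x2 - x1)
= (103.33 - 50.88) / (95 - 46)
= 52.4500 / 49
= 1.0704

1.0704


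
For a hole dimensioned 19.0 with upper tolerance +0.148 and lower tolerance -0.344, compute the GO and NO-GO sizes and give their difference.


GO = nominal - lower_tol (smallest hole = maximum material condition)
GO = 19.0 - 0.344 = 18.656
NO-GO = nominal + upper_tol (largest hole = least material condition)
NO-GO = 19.0 + 0.148 = 19.148
spread = NO-GO - GO = 19.148 - 18.656 = 0.4920

0.4920


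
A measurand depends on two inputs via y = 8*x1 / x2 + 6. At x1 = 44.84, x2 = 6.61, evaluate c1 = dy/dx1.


y = 8*x1 / x2 + 6
dy/dx1 = 8/x2
Evaluate at x2 = 6.61: c1 = 8 / 6.61
c1 = 1.2103

1.2103


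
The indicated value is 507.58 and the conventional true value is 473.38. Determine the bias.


Systematic error = measured - true
= 507.58 - 473.38
= 34.2000

34.2000


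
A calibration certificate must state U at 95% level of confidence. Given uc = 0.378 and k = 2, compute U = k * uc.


U = k * uc
U = 2 * 0.378
U = 0.7560

0.7560


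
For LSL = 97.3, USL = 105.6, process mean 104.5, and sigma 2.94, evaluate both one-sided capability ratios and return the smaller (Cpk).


Cpu = (USL - mean) / (3*sigma) = (105.6 - 104.5) / (3*2.94) = 0.1247
Cpl = (mean - LSL) / (3*sigma) = (104.5 - 97.3) / (3*2.94) = 0.8163
Cpk = min(Cpu, Cpl) = 0.1247

0.1247


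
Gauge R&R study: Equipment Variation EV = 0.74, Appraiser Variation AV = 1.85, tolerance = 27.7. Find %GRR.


GRR = sqrt(EV^2 + AV^2) = sqrt(0.74^2 + 1.85^2) = 1.992511
%GRR = GRR / tol * 100 = 1.992511 / 27.7 * 100
%GRR = 7.1932

7.1932


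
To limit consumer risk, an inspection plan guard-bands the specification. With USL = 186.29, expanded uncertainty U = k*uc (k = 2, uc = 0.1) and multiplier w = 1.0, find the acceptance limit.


U = k * uc = 2 * 0.1 = 0.2
guard band g = w * U = 1.0 * 0.2 = 0.2
AL = USL - g = 186.29 - 0.2
AL = 186.0900

186.0900


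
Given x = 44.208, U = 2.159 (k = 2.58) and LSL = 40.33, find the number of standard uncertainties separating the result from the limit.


u = U / k = 2.159 / 2.58 = 0.83682171
margin = |LSL - x| = |40.33 - 44.208| = 3.878
z = margin / u = 3.878 / 0.83682171
z = 4.6342

4.6342


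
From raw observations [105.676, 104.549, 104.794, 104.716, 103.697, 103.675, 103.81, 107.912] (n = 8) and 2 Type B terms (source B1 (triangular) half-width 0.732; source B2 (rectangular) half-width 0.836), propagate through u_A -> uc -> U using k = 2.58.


mean = (105.676 + 104.549 + 104.794 + 104.716 + 103.697 + 103.675 + 103.81 + 107.912) / 8 = 104.853625
s = sqrt(sum((x - mean)^2)/(n-1)) = 1.4122597
u_A = s / sqrt(n) = 1.4122597 / sqrt(8) = 0.49930921
u_B1 = 0.732 / sqrt(6) = 0.29883775
u_B2 = 0.836 / sqrt(3) = 0.48266483
uc = sqrt(0.49930921^2 + 0.29883775^2 + 0.48266483^2) = 0.75602846
U = k * uc = 2.58 * 0.75602846
U = 1.9506

1.9506


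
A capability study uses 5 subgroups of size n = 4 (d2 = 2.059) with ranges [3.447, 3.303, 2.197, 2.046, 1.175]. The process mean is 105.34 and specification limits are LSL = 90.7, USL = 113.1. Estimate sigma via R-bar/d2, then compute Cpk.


R_bar = (3.447 + 3.303 + 2.197 + 2.046 + 1.175) / 5 = 2.4336
sigma = R_bar / d2 = 2.4336 / 2.059 = 1.181933
Cp = (USL - LSL)/(6*sigma) = (113.1 - 90.7)/(6*1.181933) = 3.1587
Cpu = (113.1 - 105.34)/(3*1.181933) = 2.1885
Cpl = (105.34 - 90.7)/(3*1.181933) = 4.1288
Cpk = min(Cpu, Cpl) = 2.1885

2.1885


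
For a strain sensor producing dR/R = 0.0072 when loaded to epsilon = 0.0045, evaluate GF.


GF = (dR/R) / epsilon
= 0.0072 / 0.0045
= 1.6000

1.6000


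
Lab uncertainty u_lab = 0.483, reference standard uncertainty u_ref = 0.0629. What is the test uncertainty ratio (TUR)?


TUR = u_lab / u_ref
= 0.483 / 0.0629
= 7.6789

7.6789


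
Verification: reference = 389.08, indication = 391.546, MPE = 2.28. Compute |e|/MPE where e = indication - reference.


e = indication - reference = 391.546 - 389.08 = 2.4660
|e| = 2.4660
ratio = |e| / MPE = 2.4660 / 2.28
ratio = 1.0816

1.0816


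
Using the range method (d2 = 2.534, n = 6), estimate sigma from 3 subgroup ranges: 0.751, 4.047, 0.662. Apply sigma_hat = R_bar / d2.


R_bar = (0.751 + 4.047 + 0.662) / 3
R_bar = 5.46 / 3 = 1.82
sigma_hat = R_bar / d2 = 1.82 / 2.534 = 0.7182

0.7182


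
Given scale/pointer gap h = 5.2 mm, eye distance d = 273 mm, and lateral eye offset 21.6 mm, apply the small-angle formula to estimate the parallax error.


error = h * offset / d
= 5.2 * 21.6 / 273
= 0.4114

0.4114


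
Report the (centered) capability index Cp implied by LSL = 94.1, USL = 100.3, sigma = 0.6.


Cp = (USL - LSL) / (6 * sigma)
= (100.3 - 94.1) / (6 * 0.6)
= 6.2000 / 3.6000
= 1.7222

1.7222


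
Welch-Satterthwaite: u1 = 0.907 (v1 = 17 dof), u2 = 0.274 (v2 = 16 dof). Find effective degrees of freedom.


uc = sqrt(u1^2 + u2^2) = sqrt(0.907^2 + 0.274^2) = 0.94748351
v_eff = uc^4 / (u1^4/v1 + u2^4/v2)
= 0.94748351^4 / (0.907^4/17 + 0.274^4/16)
= 0.80591018 / 0.04016118
v_eff = 20.0669

20.0669


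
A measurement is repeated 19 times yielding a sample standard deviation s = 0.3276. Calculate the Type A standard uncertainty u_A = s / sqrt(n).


u_A = s / sqrt(n)
u_A = 0.3276 / sqrt(19)
u_A = 0.3276 / 4.3588989
u_A = 0.0752

0.0752


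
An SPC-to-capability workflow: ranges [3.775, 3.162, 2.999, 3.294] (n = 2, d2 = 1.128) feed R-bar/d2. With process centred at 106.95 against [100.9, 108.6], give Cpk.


R_bar = (3.775 + 3.162 + 2.999 + 3.294) / 4 = 3.3075
sigma = R_bar / d2 = 3.3075 / 1.128 = 2.9321809
Cp = (USL - LSL)/(6*sigma) = (108.6 - 100.9)/(6*2.9321809) = 0.4377
Cpu = (108.6 - 106.95)/(3*2.9321809) = 0.1876
Cpl = (106.95 - 100.9)/(3*2.9321809) = 0.6878
Cpk = min(Cpu, Cpl) = 0.1876

0.1876


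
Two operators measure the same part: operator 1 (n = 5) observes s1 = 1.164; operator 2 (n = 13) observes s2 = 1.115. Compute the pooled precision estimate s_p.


s_p = sqrt(((n1-1)*s1^2 + (n2-1)*s2^2) / (n1+n2-2))
numerator = (5-1)*1.164^2 + (13-1)*1.115^2 = 5.419584 + 14.9187 = 20.338284
denominator = 5 + 13 - 2 = 16
s_p^2 = 20.338284 / 16 = 1.2711428
s_p = sqrt(1.2711428) = 1.1274

1.1274


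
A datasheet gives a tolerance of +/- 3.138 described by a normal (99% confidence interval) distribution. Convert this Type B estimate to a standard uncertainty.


u_B = half_width / 2.576
u_B = 3.138 / 2.576
u_B = 1.2182

1.2182


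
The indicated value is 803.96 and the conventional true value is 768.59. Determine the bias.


Systematic error = measured - true
= 803.96 - 768.59
= 35.3700

35.3700


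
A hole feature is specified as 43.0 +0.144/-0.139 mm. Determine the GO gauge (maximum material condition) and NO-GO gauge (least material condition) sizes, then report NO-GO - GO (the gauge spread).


GO = nominal - lower_tol (smallest hole = maximum material condition)
GO = 43.0 - 0.139 = 42.861
NO-GO = nominal + upper_tol (largest hole = least material condition)
NO-GO = 43.0 + 0.144 = 43.144
spread = NO-GO - GO = 43.144 - 42.861 = 0.2830

0.2830


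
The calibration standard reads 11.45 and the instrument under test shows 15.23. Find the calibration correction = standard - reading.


Correction = standard - reading
= 11.45 - 15.23
= -3.7800

-3.7800


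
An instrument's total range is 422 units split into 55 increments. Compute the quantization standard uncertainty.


resolution = range / divisions
resolution = 422 / 55 = 7.6727273
u_res = resolution / (2*sqrt(3))
u_res = 7.6727273 / 3.4641016
u_res = 2.2149

2.2149


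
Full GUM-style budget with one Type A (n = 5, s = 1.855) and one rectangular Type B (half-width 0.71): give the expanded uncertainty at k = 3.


u_A = s / sqrt(n) = 1.855 / sqrt(5) = 0.82958122
u_B = half_width / sqrt(3) = 0.71 / sqrt(3) = 0.40991869
uc = sqrt(u_A^2 + u_B^2) = sqrt(0.82958122^2 + 0.40991869^2) = 0.92533147
U = k * uc = 3 * 0.92533147
U = 2.7760

2.7760


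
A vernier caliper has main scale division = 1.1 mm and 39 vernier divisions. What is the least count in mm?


LC = MSD / n_div
= 1.1 / 39
= 0.0282

0.0282


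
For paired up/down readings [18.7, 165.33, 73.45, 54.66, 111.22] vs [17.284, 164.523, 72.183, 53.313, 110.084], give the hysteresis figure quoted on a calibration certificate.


|18.7 - 17.284| = 1.4160
|165.33 - 164.523| = 0.8070
|73.45 - 72.183| = 1.2670
|54.66 - 53.313| = 1.3470
|111.22 - 110.084| = 1.1360
hysteresis = max(diffs) = 1.4160

1.4160


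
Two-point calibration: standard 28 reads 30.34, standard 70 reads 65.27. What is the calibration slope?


slope = (y2 - y1) / (x2 - x1)
= (65.27 - 30.34) / (70 - 28)
= 34.9300 / 42
= 0.8317

0.8317


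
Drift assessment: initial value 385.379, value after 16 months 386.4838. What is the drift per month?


rate = (v2 - v1) / months
= (386.4838 - 385.379) / 16
= 1.1048 / 16
= 0.0690

0.0690


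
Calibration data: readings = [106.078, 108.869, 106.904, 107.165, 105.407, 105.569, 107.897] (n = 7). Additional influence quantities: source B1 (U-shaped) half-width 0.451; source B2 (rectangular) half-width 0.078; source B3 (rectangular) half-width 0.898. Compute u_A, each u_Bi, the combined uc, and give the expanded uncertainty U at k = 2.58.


mean = (106.078 + 108.869 + 106.904 + 107.165 + 105.407 + 105.569 + 107.897) / 7 = 106.8412857
s = sqrt(sum((x - mean)^2)/(n-1)) = 1.2644744
u_A = s / sqrt(n) = 1.2644744 / sqrt(7) = 0.4779264
u_B1 = 0.451 / sqrt(2) = 0.31890516
u_B2 = 0.078 / sqrt(3) = 0.045033321
u_B3 = 0.898 / sqrt(3) = 0.51846054
uc = sqrt(0.4779264^2 + 0.31890516^2 + 0.045033321^2 + 0.51846054^2) = 0.77520544
U = k * uc = 2.58 * 0.77520544
U = 2.0000

2.0000


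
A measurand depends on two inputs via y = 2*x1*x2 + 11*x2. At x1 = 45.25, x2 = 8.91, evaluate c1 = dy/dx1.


y = 2*x1*x2 + 11*x2
dy/dx1 = 2*x2
Evaluate at x2 = 8.91: c1 = 2 * 8.91
c1 = 17.8200

17.8200


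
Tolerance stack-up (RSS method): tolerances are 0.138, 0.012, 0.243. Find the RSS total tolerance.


RSS = sqrt(0.138^2 + 0.012^2 + 0.243^2)
= sqrt(0.078237)
= 0.2797

0.2797


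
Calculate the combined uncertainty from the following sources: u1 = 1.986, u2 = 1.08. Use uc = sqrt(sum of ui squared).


uc = sqrt(1.986^2 + 1.08^2)
uc = sqrt(5.110596)
uc = 2.2607

2.2607


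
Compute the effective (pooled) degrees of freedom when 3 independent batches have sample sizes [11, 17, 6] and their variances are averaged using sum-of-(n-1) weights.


nu = sum_i (n_i - 1)
nu = ((11 - 1) + (17 - 1) + (6 - 1))
nu = 10 + 16 + 5
nu = 31

31


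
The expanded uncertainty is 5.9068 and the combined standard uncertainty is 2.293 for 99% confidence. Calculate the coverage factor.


k = U / uc
k = 5.9068 / 2.293
k = 2.576

2.576


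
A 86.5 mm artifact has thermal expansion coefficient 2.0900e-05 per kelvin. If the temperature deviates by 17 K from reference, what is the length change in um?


dL = L * alpha * dT
= 86.5 * 2.0900e-05 * 17
= 0.0307334 mm
dL_um = 0.0307334 * 1000 = 30.7334 um

30.7334


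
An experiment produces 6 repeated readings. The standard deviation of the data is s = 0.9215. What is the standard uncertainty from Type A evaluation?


u_A = s / sqrt(n)
u_A = 0.9215 / sqrt(6)
u_A = 0.9215 / 2.4494897
u_A = 0.3762

0.3762


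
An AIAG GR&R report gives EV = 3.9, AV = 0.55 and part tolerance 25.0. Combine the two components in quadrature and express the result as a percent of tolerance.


GRR = sqrt(EV^2 + AV^2) = sqrt(3.9^2 + 0.55^2) = 3.9385911
%GRR = GRR / tol * 100 = 3.9385911 / 25.0 * 100
%GRR = 15.7544

15.7544


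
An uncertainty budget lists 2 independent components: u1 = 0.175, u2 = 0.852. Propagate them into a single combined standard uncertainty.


uc = sqrt(0.175^2 + 0.852^2)
uc = sqrt(0.756529)
uc = 0.8698

0.8698


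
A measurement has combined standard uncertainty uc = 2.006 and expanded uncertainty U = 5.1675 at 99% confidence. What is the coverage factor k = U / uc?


k = U / uc
k = 5.1675 / 2.006
k = 2.576

2.576


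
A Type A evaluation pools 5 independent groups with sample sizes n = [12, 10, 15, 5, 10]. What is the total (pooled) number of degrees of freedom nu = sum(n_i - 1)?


nu = sum_i (n_i - 1)
nu = ((12 - 1) + (10 - 1) + (15 - 1) + (5 - 1) + (10 - 1))
nu = 11 + 9 + 14 + 4 + 9
nu = 47

47


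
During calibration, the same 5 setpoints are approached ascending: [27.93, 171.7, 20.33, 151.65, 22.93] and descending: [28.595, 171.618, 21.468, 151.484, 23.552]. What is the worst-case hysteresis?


|27.93 - 28.595| = 0.6650
|171.7 - 171.618| = 0.0820
|20.33 - 21.468| = 1.1380
|151.65 - 151.484| = 0.1660
|22.93 - 23.552| = 0.6220
hysteresis = max(diffs) = 1.1380

1.1380


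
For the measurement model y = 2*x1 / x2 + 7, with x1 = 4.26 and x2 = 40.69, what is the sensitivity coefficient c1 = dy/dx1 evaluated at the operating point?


y = 2*x1 / x2 + 7
dy/dx1 = 2/x2
Evaluate at x2 = 40.69: c1 = 2 / 40.69
c1 = 0.0492

0.0492


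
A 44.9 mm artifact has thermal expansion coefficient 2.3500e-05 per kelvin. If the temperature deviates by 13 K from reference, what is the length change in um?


dL = L * alpha * dT
= 44.9 * 2.3500e-05 * 13
= 0.0137169 mm
dL_um = 0.0137169 * 1000 = 13.7169 um

13.7169


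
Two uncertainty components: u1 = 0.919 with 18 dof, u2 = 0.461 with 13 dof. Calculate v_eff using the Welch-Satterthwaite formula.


uc = sqrt(u1^2 + u2^2) = sqrt(0.919^2 + 0.461^2) = 1.0281449
v_eff = uc^4 / (u1^4/v1 + u2^4/v2)
= 1.0281449^4 / (0.919^4/18 + 0.461^4/13)
= 1.1174222 / 0.043101093
v_eff = 25.9256

25.9256


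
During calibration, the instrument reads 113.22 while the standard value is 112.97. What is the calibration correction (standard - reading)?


Correction = standard - reading
= 112.97 - 113.22
= -0.2500

-0.2500


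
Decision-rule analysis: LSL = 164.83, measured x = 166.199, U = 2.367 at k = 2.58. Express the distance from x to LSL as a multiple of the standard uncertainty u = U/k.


u = U / k = 2.367 / 2.58 = 0.91744186
margin = |LSL - x| = |164.83 - 166.199| = 1.369
z = margin / u = 1.369 / 0.91744186
z = 1.4922

1.4922


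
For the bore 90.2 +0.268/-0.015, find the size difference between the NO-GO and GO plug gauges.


GO = nominal - lower_tol (smallest hole = maximum material condition)
GO = 90.2 - 0.015 = 90.185
NO-GO = nominal + upper_tol (largest hole = least material condition)
NO-GO = 90.2 + 0.268 = 90.468
spread = NO-GO - GO = 90.468 - 90.185 = 0.2830

0.2830


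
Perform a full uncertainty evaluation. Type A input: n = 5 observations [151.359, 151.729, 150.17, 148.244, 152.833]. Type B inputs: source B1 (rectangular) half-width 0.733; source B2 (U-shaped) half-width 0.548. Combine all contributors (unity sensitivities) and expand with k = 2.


mean = (151.359 + 151.729 + 150.17 + 148.244 + 152.833) / 5 = 150.867
s = sqrt(sum((x - mean)^2)/(n-1)) = 1.7475842
u_A = s / sqrt(n) = 1.7475842 / sqrt(5) = 0.78154341
u_B1 = 0.733 / sqrt(3) = 0.42319775
u_B2 = 0.548 / sqrt(2) = 0.38749452
uc = sqrt(0.78154341^2 + 0.42319775^2 + 0.38749452^2) = 0.96956611
U = k * uc = 2 * 0.96956611
U = 1.9391

1.9391


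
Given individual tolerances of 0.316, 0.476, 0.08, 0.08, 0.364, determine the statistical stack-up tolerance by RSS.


RSS = sqrt(0.316^2 + 0.476^2 + 0.08^2 + 0.08^2 + 0.364^2)
= sqrt(0.471728)
= 0.6868

0.6868


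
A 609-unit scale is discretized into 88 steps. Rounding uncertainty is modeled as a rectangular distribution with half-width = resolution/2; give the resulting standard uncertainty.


resolution = range / divisions
resolution = 609 / 88 = 6.9204545
u_res = resolution / (2*sqrt(3))
u_res = 6.9204545 / 3.4641016
u_res = 1.9978

1.9978


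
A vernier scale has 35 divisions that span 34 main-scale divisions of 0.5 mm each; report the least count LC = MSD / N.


LC = MSD / n_div
= 0.5 / 35
= 0.0143

0.0143


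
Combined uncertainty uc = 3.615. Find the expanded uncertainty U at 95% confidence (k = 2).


U = k * uc
U = 2 * 3.615
U = 7.2300

7.2300


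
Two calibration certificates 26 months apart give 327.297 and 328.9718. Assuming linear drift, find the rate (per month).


rate = (v2 - v1) / months
= (328.9718 - 327.297) / 26
= 1.6748 / 26
= 0.0644

0.0644


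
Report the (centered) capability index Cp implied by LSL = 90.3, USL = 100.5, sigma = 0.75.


Cp = (USL - LSL) / (6 * sigma)
= (100.5 - 90.3) / (6 * 0.75)
= 10.2000 / 4.5000
= 2.2667

2.2667


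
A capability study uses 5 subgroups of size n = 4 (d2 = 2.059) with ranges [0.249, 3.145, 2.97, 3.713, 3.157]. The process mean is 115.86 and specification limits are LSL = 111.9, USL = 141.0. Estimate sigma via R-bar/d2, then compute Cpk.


R_bar = (0.249 + 3.145 + 2.97 + 3.713 + 3.157) / 5 = 2.6468
sigma = R_bar / d2 = 2.6468 / 2.059 = 1.2854784
Cp = (USL - LSL)/(6*sigma) = (141.0 - 111.9)/(6*1.2854784) = 3.7729
Cpu = (141.0 - 115.86)/(3*1.2854784) = 6.5190
Cpl = (115.86 - 111.9)/(3*1.2854784) = 1.0269
Cpk = min(Cpu, Cpl) = 1.0269

1.0269


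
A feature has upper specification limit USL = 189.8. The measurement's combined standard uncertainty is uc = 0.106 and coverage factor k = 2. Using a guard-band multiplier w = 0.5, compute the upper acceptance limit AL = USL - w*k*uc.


U = k * uc = 2 * 0.106 = 0.212
guard band g = w * U = 0.5 * 0.212 = 0.106
AL = USL - g = 189.8 - 0.106
AL = 189.6940

189.6940


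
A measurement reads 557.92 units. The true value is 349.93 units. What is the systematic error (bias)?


Systematic error = measured - true
= 557.92 - 349.93
= 207.9900

207.9900


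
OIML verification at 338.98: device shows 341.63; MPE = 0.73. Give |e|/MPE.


e = indication - reference = 341.63 - 338.98 = 2.6500
|e| = 2.6500
ratio = |e| / MPE = 2.6500 / 0.73
ratio = 3.6301

3.6301


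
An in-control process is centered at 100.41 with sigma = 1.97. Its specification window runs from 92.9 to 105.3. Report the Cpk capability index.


Cpu = (USL - mean) / (3*sigma) = (105.3 - 100.41) / (3*1.97) = 0.8274
Cpl = (mean - LSL) / (3*sigma) = (100.41 - 92.9) / (3*1.97) = 1.2707
Cpk = min(Cpu, Cpl) = 0.8274

0.8274


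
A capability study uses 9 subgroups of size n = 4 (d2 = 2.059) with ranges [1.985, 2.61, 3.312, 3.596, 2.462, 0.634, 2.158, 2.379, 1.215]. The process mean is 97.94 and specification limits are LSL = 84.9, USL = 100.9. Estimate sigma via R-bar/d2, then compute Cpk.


R_bar = (1.985 + 2.61 + 3.312 + 3.596 + 2.462 + 0.634 + 2.158 + 2.379 + 1.215) / 9 = 2.2612222
sigma = R_bar / d2 = 2.2612222 / 2.059 = 1.0982138
Cp = (USL - LSL)/(6*sigma) = (100.9 - 84.9)/(6*1.0982138) = 2.4282
Cpu = (100.9 - 97.94)/(3*1.0982138) = 0.8984
Cpl = (97.94 - 84.9)/(3*1.0982138) = 3.9579
Cpk = min(Cpu, Cpl) = 0.8984

0.8984


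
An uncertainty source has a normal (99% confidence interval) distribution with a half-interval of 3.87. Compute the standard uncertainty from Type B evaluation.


u_B = half_width / 2.576
u_B = 3.87 / 2.576
u_B = 1.5023

1.5023


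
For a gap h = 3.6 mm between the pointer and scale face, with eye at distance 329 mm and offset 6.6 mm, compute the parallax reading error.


error = h * offset / d
= 3.6 * 6.6 / 329
= 0.0722

0.0722


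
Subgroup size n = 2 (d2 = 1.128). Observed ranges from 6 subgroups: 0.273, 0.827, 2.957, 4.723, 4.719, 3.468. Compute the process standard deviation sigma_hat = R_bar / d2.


R_bar = (0.273 + 0.827 + 2.957 + 4.723 + 4.719 + 3.468) / 6
R_bar = 16.967 / 6 = 2.8278333
sigma_hat = R_bar / d2 = 2.8278333 / 1.128 = 2.5069

2.5069


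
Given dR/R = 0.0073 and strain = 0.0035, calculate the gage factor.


GF = (dR/R) / epsilon
= 0.0073 / 0.0035
= 2.0857

2.0857


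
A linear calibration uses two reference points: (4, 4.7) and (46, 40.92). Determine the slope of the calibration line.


slope = (y2 - y1) / (x2 - x1)
= (40.92 - 4.7) / (46 - 4)
= 36.2200 / 42
= 0.8624

0.8624


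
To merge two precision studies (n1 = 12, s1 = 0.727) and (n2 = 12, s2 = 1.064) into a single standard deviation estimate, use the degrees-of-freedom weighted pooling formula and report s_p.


s_p = sqrt(((n1-1)*s1^2 + (n2-1)*s2^2) / (n1+n2-2))
numerator = (12-1)*0.727^2 + (12-1)*1.064^2 = 5.813819 + 12.453056 = 18.266875
denominator = 12 + 12 - 2 = 22
s_p^2 = 18.266875 / 22 = 0.8303125
s_p = sqrt(0.8303125) = 0.9112

0.9112


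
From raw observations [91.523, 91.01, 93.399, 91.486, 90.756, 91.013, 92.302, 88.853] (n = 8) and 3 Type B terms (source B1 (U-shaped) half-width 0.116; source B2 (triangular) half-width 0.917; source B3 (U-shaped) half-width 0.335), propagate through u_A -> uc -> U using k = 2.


mean = (91.523 + 91.01 + 93.399 + 91.486 + 90.756 + 91.013 + 92.302 + 88.853) / 8 = 91.29275
s = sqrt(sum((x - mean)^2)/(n-1)) = 1.3062445
u_A = s / sqrt(n) = 1.3062445 / sqrt(8) = 0.46182717
u_B1 = 0.116 / sqrt(2) = 0.082024387
u_B2 = 0.917 / sqrt(6) = 0.37436368
u_B3 = 0.335 / sqrt(2) = 0.23688077
uc = sqrt(0.46182717^2 + 0.082024387^2 + 0.37436368^2 + 0.23688077^2) = 0.64519222
U = k * uc = 2 * 0.64519222
U = 1.2904

1.2904


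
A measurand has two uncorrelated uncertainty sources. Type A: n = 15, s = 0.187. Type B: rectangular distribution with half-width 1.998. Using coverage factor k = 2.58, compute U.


u_A = s / sqrt(n) = 0.187 / sqrt(15) = 0.048283192
u_B = half_width / sqrt(3) = 1.998 / sqrt(3) = 1.1535458
uc = sqrt(u_A^2 + u_B^2) = sqrt(0.048283192^2 + 1.1535458^2) = 1.1545558
U = k * uc = 2.58 * 1.1545558
U = 2.9788

2.9788


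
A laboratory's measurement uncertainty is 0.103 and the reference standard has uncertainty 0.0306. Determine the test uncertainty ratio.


TUR = u_lab / u_ref
= 0.103 / 0.0306
= 3.3660

3.3660


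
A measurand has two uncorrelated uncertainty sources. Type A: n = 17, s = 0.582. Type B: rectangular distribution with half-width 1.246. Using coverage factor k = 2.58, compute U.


u_A = s / sqrt(n) = 0.582 / sqrt(17) = 0.14115573
u_B = half_width / sqrt(3) = 1.246 / sqrt(3) = 0.71937844
uc = sqrt(u_A^2 + u_B^2) = sqrt(0.14115573^2 + 0.71937844^2) = 0.73309636
U = k * uc = 2.58 * 0.73309636
U = 1.8914

1.8914


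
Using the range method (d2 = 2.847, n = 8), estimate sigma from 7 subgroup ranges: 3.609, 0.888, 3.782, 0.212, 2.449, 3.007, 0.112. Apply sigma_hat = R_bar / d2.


R_bar = (3.609 + 0.888 + 3.782 + 0.212 + 2.449 + 3.007 + 0.112) / 7
R_bar = 14.059 / 7 = 2.0084286
sigma_hat = R_bar / d2 = 2.0084286 / 2.847 = 0.7055

0.7055


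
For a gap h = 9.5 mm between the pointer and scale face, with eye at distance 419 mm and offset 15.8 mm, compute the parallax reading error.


error = h * offset / d
= 9.5 * 15.8 / 419
= 0.3582

0.3582


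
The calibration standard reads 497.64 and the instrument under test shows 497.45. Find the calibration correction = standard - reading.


Correction = standard - reading
= 497.64 - 497.45
= 0.1900

0.1900


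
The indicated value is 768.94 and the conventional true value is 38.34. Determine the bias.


Systematic error = measured - true
= 768.94 - 38.34
= 730.6000

730.6000


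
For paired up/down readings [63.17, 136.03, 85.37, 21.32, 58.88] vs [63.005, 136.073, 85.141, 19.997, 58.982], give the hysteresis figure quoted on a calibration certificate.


|63.17 - 63.005| = 0.1650
|136.03 - 136.073| = 0.0430
|85.37 - 85.141| = 0.2290
|21.32 - 19.997| = 1.3230
|58.88 - 58.982| = 0.1020
hysteresis = max(diffs) = 1.3230

1.3230


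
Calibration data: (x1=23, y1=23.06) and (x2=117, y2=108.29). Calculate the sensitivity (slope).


slope = (y2 - y1) / (x2 - x1)
= (108.29 - 23.06) / (117 - 23)
= 85.2300 / 94
= 0.9067

0.9067


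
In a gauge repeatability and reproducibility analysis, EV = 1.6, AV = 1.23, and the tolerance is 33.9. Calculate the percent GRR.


GRR = sqrt(EV^2 + AV^2) = sqrt(1.6^2 + 1.23^2) = 2.0181427
%GRR = GRR / tol * 100 = 2.0181427 / 33.9 * 100
%GRR = 5.9532

5.9532


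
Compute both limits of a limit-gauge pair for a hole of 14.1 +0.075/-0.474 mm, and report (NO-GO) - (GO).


GO = nominal - lower_tol (smallest hole = maximum material condition)
GO = 14.1 - 0.474 = 13.626
NO-GO = nominal + upper_tol (largest hole = least material condition)
NO-GO = 14.1 + 0.075 = 14.175
spread = NO-GO - GO = 14.175 - 13.626 = 0.5490

0.5490


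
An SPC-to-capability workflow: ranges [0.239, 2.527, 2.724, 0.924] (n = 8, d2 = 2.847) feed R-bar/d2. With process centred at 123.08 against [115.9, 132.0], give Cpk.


R_bar = (0.239 + 2.527 + 2.724 + 0.924) / 4 = 1.6035
sigma = R_bar / d2 = 1.6035 / 2.847 = 0.56322445
Cp = (USL - LSL)/(6*sigma) = (132.0 - 115.9)/(6*0.56322445) = 4.7642
Cpu = (132.0 - 123.08)/(3*0.56322445) = 5.2791
Cpl = (123.08 - 115.9)/(3*0.56322445) = 4.2493
Cpk = min(Cpu, Cpl) = 4.2493

4.2493


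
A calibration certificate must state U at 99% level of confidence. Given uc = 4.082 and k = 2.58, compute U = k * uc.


U = k * uc
U = 2.58 * 4.082
U = 10.5316

10.5316


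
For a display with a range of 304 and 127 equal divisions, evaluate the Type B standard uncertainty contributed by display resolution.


resolution = range / divisions
resolution = 304 / 127 = 2.3937008
u_res = resolution / (2*sqrt(3))
u_res = 2.3937008 / 3.4641016
u_res = 0.6910

0.6910


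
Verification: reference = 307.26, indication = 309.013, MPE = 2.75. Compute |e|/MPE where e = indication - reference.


e = indication - reference = 309.013 - 307.26 = 1.7530
|e| = 1.7530
ratio = |e| / MPE = 1.7530 / 2.75
ratio = 0.6375

0.6375


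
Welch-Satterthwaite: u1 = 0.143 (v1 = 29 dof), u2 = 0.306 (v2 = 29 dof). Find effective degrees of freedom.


uc = sqrt(u1^2 + u2^2) = sqrt(0.143^2 + 0.306^2) = 0.33776471
v_eff = uc^4 / (u1^4/v1 + u2^4/v2)
= 0.33776471^4 / (0.143^4/29 + 0.306^4/29)
= 0.013015387 / 0.00031675387
v_eff = 41.0899

41.0899


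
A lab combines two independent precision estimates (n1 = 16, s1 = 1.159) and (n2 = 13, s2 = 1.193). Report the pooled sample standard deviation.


s_p = sqrt(((n1-1)*s1^2 + (n2-1)*s2^2) / (n1+n2-2))
numerator = (16-1)*1.159^2 + (13-1)*1.193^2 = 20.149215 + 17.078988 = 37.228203
denominator = 16 + 13 - 2 = 27
s_p^2 = 37.228203 / 27 = 1.3788223
s_p = sqrt(1.3788223) = 1.1742

1.1742


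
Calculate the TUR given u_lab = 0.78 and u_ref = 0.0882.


TUR = u_lab / u_ref
= 0.78 / 0.0882
= 8.8435

8.8435


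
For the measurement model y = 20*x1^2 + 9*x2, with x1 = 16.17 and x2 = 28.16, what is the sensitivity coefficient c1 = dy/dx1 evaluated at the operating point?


y = 20*x1^2 + 9*x2
dy/dx1 = 2*20*x1
Evaluate at x1 = 16.17: c1 = 40 * 16.17
c1 = 646.8000

646.8000


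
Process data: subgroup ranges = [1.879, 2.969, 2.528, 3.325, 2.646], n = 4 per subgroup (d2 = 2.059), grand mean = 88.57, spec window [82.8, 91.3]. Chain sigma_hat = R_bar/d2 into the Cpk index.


R_bar = (1.879 + 2.969 + 2.528 + 3.325 + 2.646) / 5 = 2.6694
sigma = R_bar / d2 = 2.6694 / 2.059 = 1.2964546
Cp = (USL - LSL)/(6*sigma) = (91.3 - 82.8)/(6*1.2964546) = 1.0927
Cpu = (91.3 - 88.57)/(3*1.2964546) = 0.7019
Cpl = (88.57 - 82.8)/(3*1.2964546) = 1.4835
Cpk = min(Cpu, Cpl) = 0.7019

0.7019


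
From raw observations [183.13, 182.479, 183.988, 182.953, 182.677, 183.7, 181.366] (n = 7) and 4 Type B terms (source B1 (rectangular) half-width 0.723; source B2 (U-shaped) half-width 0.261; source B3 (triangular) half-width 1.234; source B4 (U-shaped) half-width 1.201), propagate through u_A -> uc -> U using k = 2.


mean = (183.13 + 182.479 + 183.988 + 182.953 + 182.677 + 183.7 + 181.366) / 7 = 182.899
s = sqrt(sum((x - mean)^2)/(n-1)) = 0.86212644
u_A = s / sqrt(n) = 0.86212644 / sqrt(7) = 0.32585317
u_B1 = 0.723 / sqrt(3) = 0.41742424
u_B2 = 0.261 / sqrt(2) = 0.18455487
u_B3 = 1.234 / sqrt(6) = 0.50377839
u_B4 = 1.201 / sqrt(2) = 0.84923524
uc = sqrt(0.32585317^2 + 0.41742424^2 + 0.18455487^2 + 0.50377839^2 + 0.84923524^2) = 1.1355514
U = k * uc = 2 * 1.1355514
U = 2.2711

2.2711


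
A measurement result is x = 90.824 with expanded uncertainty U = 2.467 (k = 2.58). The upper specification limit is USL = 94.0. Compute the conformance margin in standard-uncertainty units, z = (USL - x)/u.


u = U / k = 2.467 / 2.58 = 0.95620155
margin = |USL - x| = |94.0 - 90.824| = 3.176
z = margin / u = 3.176 / 0.95620155
z = 3.3215

3.3215


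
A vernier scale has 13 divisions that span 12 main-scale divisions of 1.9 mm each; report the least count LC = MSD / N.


LC = MSD / n_div
= 1.9 / 13
= 0.1462

0.1462


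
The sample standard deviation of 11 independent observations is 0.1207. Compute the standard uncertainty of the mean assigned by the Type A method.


u_A = s / sqrt(n)
u_A = 0.1207 / sqrt(11)
u_A = 0.1207 / 3.3166248
u_A = 0.0364

0.0364


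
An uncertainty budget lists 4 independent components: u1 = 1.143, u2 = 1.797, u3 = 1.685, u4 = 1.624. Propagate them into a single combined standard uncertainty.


uc = sqrt(1.143^2 + 1.797^2 + 1.685^2 + 1.624^2)
uc = sqrt(10.012259)
uc = 3.1642

3.1642


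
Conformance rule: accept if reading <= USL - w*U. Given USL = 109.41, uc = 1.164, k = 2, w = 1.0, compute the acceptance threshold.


U = k * uc = 2 * 1.164 = 2.328
guard band g = w * U = 1.0 * 2.328 = 2.328
AL = USL - g = 109.41 - 2.328
AL = 107.0820

107.0820


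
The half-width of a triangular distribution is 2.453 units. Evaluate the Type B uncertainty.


u_B = half_width / sqrt(6)
u_B = 2.453 / 2.4494897
u_B = 1.0014

1.0014


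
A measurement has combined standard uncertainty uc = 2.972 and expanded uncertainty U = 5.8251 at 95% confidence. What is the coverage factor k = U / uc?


k = U / uc
k = 5.8251 / 2.972
k = 1.96

1.96


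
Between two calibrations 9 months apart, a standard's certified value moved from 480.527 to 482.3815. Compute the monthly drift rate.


rate = (v2 - v1) / months
= (482.3815 - 480.527) / 9
= 1.8545 / 9
= 0.2061

0.2061


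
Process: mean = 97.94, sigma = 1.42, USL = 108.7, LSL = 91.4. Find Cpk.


Cpu = (USL - mean) / (3*sigma) = (108.7 - 97.94) / (3*1.42) = 2.5258
Cpl = (mean - LSL) / (3*sigma) = (97.94 - 91.4) / (3*1.42) = 1.5352
Cpk = min(Cpu, Cpl) = 1.5352

1.5352


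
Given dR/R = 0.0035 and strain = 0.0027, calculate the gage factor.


GF = (dR/R) / epsilon
= 0.0035 / 0.0027
= 1.2963

1.2963


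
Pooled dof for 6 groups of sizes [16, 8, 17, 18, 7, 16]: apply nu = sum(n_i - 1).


nu = sum_i (n_i - 1)
nu = ((16 - 1) + (8 - 1) + (17 - 1) + (18 - 1) + (7 - 1) + (16 - 1))
nu = 15 + 7 + 16 + 17 + 6 + 15
nu = 76

76


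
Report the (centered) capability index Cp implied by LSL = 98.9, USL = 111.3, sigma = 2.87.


Cp = (USL - LSL) / (6 * sigma)
= (111.3 - 98.9) / (6 * 2.87)
= 12.4000 / 17.2200
= 0.7201

0.7201


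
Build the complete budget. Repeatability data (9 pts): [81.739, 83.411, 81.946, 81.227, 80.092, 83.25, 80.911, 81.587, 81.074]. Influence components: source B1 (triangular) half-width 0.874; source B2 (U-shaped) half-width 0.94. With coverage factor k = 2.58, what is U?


mean = (81.739 + 83.411 + 81.946 + 81.227 + 80.092 + 83.25 + 80.911 + 81.587 + 81.074) / 9 = 81.693
s = sqrt(sum((x - mean)^2)/(n-1)) = 1.0740214
u_A = s / sqrt(n) = 1.0740214 / sqrt(9) = 0.35800713
u_B1 = 0.874 / sqrt(6) = 0.35680901
u_B2 = 0.94 / sqrt(2) = 0.66468037
uc = sqrt(0.35800713^2 + 0.35680901^2 + 0.66468037^2) = 0.83503399
U = k * uc = 2.58 * 0.83503399
U = 2.1544

2.1544


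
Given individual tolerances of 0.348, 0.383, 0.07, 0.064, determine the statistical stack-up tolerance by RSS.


RSS = sqrt(0.348^2 + 0.383^2 + 0.07^2 + 0.064^2)
= sqrt(0.276789)
= 0.5261

0.5261


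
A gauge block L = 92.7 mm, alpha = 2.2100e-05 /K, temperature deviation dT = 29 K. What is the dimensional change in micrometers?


dL = L * alpha * dT
= 92.7 * 2.2100e-05 * 29
= 0.0594114 mm
dL_um = 0.0594114 * 1000 = 59.4114 um

59.4114


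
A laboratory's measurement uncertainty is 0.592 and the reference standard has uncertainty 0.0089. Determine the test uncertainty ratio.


TUR = u_lab / u_ref
= 0.592 / 0.0089
= 66.5169

66.5169


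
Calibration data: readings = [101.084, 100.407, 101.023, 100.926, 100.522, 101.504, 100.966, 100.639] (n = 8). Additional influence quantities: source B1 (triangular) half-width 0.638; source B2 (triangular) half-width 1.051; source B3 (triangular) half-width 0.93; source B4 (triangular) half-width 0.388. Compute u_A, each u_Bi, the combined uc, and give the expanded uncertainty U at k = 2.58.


mean = (101.084 + 100.407 + 101.023 + 100.926 + 100.522 + 101.504 + 100.966 + 100.639) / 8 = 100.883875
s = sqrt(sum((x - mean)^2)/(n-1)) = 0.35270523
u_A = s / sqrt(n) = 0.35270523 / sqrt(8) = 0.12470013
u_B1 = 0.638 / sqrt(6) = 0.26046241
u_B2 = 1.051 / sqrt(6) = 0.42906895
u_B3 = 0.93 / sqrt(6) = 0.37967091
u_B4 = 0.388 / sqrt(6) = 0.15840034
uc = sqrt(0.12470013^2 + 0.26046241^2 + 0.42906895^2 + 0.37967091^2 + 0.15840034^2) = 0.66085673
U = k * uc = 2.58 * 0.66085673
U = 1.7050

1.7050
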